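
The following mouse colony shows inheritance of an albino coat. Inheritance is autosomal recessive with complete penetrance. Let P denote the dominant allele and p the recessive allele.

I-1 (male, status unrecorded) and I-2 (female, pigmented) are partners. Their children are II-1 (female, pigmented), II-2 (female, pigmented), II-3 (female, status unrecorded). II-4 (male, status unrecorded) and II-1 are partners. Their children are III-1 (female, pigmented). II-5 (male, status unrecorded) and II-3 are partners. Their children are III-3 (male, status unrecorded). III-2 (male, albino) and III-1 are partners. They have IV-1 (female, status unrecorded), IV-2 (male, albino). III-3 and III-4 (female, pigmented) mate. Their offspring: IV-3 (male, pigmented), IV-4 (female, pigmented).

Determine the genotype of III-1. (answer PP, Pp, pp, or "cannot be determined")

From phenotype alone, III-1 is PP or Pp.
III-1 is pigmented so carries P and passed p to IV-2 (pp), so III-1 is Pp.

Pp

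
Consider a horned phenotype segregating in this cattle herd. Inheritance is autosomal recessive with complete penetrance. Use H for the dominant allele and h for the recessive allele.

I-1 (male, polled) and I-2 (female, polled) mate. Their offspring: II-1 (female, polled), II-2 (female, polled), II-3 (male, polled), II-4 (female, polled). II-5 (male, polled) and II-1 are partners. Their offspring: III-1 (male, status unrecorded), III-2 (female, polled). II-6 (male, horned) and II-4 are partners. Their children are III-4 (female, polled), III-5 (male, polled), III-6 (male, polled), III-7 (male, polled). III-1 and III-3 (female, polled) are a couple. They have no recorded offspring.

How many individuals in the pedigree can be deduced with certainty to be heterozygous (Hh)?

Obligate heterozygotes: III-4 is polled so carries H and received h from II-6 (hh), so III-4 is Hh; III-5 is polled so carries H and received h from II-6 (hh), so III-5 is Hh; III-6 is polled so carries H and received h from II-6 (hh), so III-6 is Hh; III-7 is polled so carries H and received h from II-6 (hh), so III-7 is Hh.
Every other individual is either homozygous by phenotype or has at least one consistent homozygous assignment, so the count is 4.

4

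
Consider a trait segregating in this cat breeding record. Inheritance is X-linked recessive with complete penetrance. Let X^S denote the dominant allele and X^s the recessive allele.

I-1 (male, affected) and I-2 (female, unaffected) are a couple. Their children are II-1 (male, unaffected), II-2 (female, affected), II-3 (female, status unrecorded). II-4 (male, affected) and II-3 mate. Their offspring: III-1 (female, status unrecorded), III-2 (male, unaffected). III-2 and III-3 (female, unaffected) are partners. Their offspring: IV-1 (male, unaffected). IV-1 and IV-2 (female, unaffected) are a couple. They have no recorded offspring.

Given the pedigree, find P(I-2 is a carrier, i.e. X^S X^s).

I-2 is unaffected so carries S and passed s to II-2 (X^s X^s), so I-2 is X^S X^s, giving P(X^S X^s) = 1.

1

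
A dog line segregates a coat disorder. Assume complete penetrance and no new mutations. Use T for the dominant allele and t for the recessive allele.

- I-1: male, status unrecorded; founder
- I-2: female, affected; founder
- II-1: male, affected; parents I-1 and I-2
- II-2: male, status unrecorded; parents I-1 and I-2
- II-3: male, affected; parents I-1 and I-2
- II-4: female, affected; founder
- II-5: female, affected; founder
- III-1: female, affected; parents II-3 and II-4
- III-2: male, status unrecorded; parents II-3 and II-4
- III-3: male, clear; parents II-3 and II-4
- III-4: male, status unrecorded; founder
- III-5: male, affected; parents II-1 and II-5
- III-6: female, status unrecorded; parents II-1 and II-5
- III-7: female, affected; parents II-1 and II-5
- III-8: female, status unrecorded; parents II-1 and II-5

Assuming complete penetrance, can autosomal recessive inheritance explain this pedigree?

No

Under autosomal recessive, III-3 (clear, male) cannot arise from II-3 (affected) × II-4 (affected).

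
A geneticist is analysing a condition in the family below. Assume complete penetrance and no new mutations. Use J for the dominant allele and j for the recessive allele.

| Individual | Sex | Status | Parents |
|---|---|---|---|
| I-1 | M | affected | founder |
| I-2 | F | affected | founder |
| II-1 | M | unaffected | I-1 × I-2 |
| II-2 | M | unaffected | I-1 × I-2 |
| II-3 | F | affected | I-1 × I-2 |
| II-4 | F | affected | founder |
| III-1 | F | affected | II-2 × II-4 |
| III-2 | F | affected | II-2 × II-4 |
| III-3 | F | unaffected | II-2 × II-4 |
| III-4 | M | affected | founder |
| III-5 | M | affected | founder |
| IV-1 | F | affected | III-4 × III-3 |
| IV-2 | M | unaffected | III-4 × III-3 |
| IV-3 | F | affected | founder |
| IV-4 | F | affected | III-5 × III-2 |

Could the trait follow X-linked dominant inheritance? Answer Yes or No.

A consistent assignment under X-linked dominant exists: I-1 X^J Y, I-2 X^J X^j, II-1 X^j Y, II-2 X^j Y, II-3 X^J X^J, II-4 X^J X^j, III-1 X^J X^j, III-2 X^J X^j, III-3 X^j X^j, III-4 X^J Y, III-5 X^J Y, IV-1 X^J X^j, IV-2 X^j Y, IV-3 X^J X^J, IV-4 X^J X^J.
In this assignment every recorded phenotype matches its genotype and every non-founder's genotype is obtainable from its parents' genotypes, so the pedigree is consistent.

Yes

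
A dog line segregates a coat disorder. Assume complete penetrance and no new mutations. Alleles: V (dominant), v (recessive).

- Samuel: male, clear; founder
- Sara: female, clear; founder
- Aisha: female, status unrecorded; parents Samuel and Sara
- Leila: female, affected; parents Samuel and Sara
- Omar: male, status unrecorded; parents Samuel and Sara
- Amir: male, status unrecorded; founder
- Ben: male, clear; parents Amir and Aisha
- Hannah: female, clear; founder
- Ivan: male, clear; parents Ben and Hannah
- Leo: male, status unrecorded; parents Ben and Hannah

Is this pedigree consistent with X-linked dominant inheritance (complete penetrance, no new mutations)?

Under X-linked dominant, Leila (affected, female) cannot arise from Samuel (clear) × Sara (clear).

No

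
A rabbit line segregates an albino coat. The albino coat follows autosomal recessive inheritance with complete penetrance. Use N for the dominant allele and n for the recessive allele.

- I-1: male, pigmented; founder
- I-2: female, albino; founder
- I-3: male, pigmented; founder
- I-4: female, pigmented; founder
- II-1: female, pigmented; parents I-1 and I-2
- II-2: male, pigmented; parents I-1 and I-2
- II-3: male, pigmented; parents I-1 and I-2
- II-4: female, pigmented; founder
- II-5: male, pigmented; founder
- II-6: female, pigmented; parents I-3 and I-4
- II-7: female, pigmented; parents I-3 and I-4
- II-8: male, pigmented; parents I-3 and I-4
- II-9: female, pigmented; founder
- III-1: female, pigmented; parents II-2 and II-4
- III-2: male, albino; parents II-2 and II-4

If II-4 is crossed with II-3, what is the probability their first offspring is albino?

II-4 is pigmented so carries N and passed n to III-2 (nn), so II-4 is Nn.
II-3 is pigmented so carries N and received n from I-2 (nn), so II-3 is Nn.
The cross gives 1/4 NN : 1/2 Nn : 1/4 nn, so P(offspring is albino) = 1/4.

1/4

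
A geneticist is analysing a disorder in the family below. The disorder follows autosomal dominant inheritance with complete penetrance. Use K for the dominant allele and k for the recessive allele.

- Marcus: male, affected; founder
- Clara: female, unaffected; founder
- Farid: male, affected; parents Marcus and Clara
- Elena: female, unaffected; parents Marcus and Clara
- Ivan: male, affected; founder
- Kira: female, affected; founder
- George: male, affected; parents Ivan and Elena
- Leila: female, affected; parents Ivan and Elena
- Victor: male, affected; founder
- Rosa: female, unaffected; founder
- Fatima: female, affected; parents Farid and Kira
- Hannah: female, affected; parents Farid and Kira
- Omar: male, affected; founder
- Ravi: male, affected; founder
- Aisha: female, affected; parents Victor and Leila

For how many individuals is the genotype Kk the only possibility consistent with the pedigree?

Obligate heterozygotes: Marcus is affected so carries K and passed k to Elena (kk), so Marcus is Kk; Farid is affected so carries K and received k from Clara (kk), so Farid is Kk; George is affected so carries K and received k from Elena (kk), so George is Kk; Leila is affected so carries K and received k from Elena (kk), so Leila is Kk.
Every other individual is either homozygous by phenotype or has at least one consistent homozygous assignment, so the count is 4.

4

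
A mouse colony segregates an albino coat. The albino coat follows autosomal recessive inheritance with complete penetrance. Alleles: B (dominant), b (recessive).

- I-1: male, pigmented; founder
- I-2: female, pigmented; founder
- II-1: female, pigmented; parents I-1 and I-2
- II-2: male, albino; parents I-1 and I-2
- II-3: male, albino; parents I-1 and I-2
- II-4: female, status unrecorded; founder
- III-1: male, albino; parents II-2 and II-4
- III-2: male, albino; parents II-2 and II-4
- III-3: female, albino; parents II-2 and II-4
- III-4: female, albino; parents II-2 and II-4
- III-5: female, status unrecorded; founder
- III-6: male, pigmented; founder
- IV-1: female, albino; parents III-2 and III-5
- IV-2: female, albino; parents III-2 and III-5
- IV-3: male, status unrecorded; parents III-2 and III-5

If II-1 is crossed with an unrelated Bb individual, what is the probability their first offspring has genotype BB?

1/3

I-1 is pigmented so carries B and passed b to II-2 (bb), so I-1 is Bb.
I-2 is pigmented so carries B and passed b to II-2 (bb), so I-2 is Bb.
II-1 is a pigmented offspring of I-1 (Bb) × I-2 (Bb), whose cross gives 1/4 BB : 1/2 Bb : 1/4 bb; conditioning on being pigmented, II-1 is BB with probability 1/3, Bb with probability 2/3.
Summing over parental genotype combinations, P(offspring has genotype BB) = 1/3·1/2 + 2/3·1/4 = 1/3.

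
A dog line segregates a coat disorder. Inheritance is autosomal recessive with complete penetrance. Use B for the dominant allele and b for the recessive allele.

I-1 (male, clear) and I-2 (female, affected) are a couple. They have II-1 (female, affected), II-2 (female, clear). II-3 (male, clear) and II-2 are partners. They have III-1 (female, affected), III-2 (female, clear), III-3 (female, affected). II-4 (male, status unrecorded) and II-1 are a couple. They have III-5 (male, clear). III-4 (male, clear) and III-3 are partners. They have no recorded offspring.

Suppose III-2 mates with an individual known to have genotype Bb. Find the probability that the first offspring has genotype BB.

II-3 is clear so carries B and passed b to III-1 (bb), so II-3 is Bb.
II-2 is clear so carries B and received b from I-2 (bb), so II-2 is Bb.
III-2 is a clear offspring of II-3 (Bb) × II-2 (Bb), whose cross gives 1/4 BB : 1/2 Bb : 1/4 bb; conditioning on being clear, III-2 is BB with probability 1/3, Bb with probability 2/3.
Summing over parental genotype combinations, P(offspring has genotype BB) = 1/3·1/2 + 2/3·1/4 = 1/3.

1/3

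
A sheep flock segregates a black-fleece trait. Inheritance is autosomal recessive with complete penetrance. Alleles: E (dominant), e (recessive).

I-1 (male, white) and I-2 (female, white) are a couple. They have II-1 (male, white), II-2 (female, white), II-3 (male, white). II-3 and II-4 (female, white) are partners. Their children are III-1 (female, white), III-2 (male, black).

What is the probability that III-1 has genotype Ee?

II-3 is white so carries E and passed e to III-2 (ee), so II-3 is Ee.
II-4 is white so carries E and passed e to III-2 (ee), so II-4 is Ee.
Their cross gives offspring ratios 1/4 EE : 1/2 Ee : 1/4 ee. Conditioning on III-1 being white, P(Ee) = 1/2 / 3/4 = 2/3.

2/3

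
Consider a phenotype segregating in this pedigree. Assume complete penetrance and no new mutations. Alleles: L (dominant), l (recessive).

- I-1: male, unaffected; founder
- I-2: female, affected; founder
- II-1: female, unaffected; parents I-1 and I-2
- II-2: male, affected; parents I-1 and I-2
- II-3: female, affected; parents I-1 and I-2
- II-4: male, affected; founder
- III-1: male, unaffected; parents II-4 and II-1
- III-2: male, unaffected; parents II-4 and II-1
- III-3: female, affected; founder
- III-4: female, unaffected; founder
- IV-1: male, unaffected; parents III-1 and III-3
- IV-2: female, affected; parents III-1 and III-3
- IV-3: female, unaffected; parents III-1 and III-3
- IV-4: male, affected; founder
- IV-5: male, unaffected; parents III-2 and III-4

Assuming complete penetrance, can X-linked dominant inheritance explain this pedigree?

Yes

A consistent assignment under X-linked dominant exists: I-1 X^l Y, I-2 X^L X^l, II-1 X^l X^l, II-2 X^L Y, II-3 X^L X^l, II-4 X^L Y, III-1 X^l Y, III-2 X^l Y, III-3 X^L X^l, III-4 X^l X^l, IV-1 X^l Y, IV-2 X^L X^l, IV-3 X^l X^l, IV-4 X^L Y, IV-5 X^l Y.
In this assignment every recorded phenotype matches its genotype and every non-founder's genotype is obtainable from its parents' genotypes, so the pedigree is consistent.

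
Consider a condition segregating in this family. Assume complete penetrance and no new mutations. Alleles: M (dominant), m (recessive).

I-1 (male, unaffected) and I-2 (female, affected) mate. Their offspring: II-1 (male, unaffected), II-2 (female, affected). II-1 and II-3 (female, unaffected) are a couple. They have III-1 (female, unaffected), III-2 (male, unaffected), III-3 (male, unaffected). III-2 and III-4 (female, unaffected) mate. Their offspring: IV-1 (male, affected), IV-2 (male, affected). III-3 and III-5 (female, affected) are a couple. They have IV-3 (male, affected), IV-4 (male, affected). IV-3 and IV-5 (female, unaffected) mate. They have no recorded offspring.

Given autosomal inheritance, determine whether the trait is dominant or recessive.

III-2 and III-4 are both unaffected yet have an affected child IV-1. Under dominance, an affected child requires at least one affected parent, so the trait cannot be dominant.

recessive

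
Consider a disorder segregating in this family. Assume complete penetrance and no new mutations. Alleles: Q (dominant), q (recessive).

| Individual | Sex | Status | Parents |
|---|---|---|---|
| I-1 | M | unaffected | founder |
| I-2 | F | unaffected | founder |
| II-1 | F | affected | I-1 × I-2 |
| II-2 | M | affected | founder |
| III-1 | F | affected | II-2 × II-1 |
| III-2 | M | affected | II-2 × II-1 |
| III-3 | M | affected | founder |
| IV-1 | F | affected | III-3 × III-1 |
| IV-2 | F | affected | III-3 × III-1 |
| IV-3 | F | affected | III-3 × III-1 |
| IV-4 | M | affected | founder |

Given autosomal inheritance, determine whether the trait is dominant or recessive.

I-1 and I-2 are both unaffected yet have an affected child II-1. Under dominance, an affected child requires at least one affected parent, so the trait cannot be dominant.

recessive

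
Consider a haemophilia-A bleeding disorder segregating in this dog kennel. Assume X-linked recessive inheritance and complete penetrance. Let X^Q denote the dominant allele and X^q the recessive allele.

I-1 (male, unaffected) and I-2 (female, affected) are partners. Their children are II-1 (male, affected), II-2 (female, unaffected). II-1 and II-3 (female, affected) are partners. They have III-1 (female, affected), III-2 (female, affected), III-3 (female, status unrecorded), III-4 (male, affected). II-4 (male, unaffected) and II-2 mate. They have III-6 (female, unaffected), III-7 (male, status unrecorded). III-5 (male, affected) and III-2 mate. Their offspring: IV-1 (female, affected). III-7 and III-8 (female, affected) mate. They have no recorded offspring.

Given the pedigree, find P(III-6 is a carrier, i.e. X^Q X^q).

II-4 is unaffected, so II-4 is X^Q Y.
II-2 is unaffected so carries Q and received q from I-2 (X^q X^q), so II-2 is X^Q X^q.
Their cross gives offspring ratios 1/2 X^Q X^Q : 1/2 X^Q X^q. Conditioning on III-6 being unaffected, P(X^Q X^q) = 1/2 / 1 = 1/2.

1/2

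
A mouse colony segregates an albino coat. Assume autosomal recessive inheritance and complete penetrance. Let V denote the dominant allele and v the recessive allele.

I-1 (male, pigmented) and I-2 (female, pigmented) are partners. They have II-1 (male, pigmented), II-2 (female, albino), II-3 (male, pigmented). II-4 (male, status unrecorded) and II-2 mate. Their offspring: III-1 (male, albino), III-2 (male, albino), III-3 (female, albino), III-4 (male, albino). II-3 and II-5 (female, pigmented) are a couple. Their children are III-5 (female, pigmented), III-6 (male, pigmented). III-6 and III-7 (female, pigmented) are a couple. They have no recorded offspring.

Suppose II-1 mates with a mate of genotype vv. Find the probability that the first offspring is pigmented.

I-1 is pigmented so carries V and passed v to II-2 (vv), so I-1 is Vv.
I-2 is pigmented so carries V and passed v to II-2 (vv), so I-2 is Vv.
II-1 is a pigmented offspring of I-1 (Vv) × I-2 (Vv), whose cross gives 1/4 VV : 1/2 Vv : 1/4 vv; conditioning on being pigmented, II-1 is VV with probability 1/3, Vv with probability 2/3.
Summing over parental genotype combinations, P(offspring is pigmented) = 1/3·1 + 2/3·1/2 = 2/3.

2/3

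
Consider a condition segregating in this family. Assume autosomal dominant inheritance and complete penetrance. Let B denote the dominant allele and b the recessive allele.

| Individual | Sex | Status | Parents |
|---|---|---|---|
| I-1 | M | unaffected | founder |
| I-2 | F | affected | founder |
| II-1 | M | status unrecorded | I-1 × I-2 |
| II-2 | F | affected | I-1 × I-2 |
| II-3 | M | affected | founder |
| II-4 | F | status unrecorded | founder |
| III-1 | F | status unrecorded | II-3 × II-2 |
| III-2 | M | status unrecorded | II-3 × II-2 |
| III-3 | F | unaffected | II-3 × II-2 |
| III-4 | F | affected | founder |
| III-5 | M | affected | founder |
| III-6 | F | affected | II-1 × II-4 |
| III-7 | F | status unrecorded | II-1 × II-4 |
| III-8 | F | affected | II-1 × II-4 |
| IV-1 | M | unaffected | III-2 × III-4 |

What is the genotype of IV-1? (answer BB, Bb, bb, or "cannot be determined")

bb

IV-1 is unaffected, so IV-1 is bb.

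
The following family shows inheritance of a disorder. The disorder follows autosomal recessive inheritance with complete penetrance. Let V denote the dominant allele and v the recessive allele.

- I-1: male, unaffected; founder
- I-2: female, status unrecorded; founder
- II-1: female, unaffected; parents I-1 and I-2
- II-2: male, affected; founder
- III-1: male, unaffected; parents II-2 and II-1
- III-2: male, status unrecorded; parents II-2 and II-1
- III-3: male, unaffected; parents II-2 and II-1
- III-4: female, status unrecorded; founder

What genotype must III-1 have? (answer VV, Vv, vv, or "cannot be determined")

Vv

From phenotype alone, III-1 is VV or Vv.
III-1 is unaffected so carries V and received v from II-2 (vv), so III-1 is Vv.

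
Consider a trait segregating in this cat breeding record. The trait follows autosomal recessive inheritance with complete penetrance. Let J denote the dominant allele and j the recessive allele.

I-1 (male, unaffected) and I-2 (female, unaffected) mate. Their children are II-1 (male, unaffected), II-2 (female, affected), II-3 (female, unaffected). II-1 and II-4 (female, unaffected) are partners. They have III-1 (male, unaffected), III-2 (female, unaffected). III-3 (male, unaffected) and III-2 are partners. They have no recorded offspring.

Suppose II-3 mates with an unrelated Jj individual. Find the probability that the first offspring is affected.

I-1 is unaffected so carries J and passed j to II-2 (jj), so I-1 is Jj.
I-2 is unaffected so carries J and passed j to II-2 (jj), so I-2 is Jj.
II-3 is an unaffected offspring of I-1 (Jj) × I-2 (Jj), whose cross gives 1/4 JJ : 1/2 Jj : 1/4 jj; conditioning on being unaffected, II-3 is JJ with probability 1/3, Jj with probability 2/3.
Summing over parental genotype combinations, P(offspring is affected) = 2/3·1/4 = 1/6.

1/6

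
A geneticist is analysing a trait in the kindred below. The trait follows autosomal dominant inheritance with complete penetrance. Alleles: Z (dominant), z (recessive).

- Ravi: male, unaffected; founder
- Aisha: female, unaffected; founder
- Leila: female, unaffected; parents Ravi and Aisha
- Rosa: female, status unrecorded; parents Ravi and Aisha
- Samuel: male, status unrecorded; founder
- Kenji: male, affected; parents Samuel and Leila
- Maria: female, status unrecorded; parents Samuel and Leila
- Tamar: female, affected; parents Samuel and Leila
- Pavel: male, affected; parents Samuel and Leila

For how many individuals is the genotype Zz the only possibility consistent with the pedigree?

3

Obligate heterozygotes: Kenji is affected so carries Z and received z from Leila (zz), so Kenji is Zz; Tamar is affected so carries Z and received z from Leila (zz), so Tamar is Zz; Pavel is affected so carries Z and received z from Leila (zz), so Pavel is Zz.
Every other individual is either homozygous by phenotype or has at least one consistent homozygous assignment, so the count is 3.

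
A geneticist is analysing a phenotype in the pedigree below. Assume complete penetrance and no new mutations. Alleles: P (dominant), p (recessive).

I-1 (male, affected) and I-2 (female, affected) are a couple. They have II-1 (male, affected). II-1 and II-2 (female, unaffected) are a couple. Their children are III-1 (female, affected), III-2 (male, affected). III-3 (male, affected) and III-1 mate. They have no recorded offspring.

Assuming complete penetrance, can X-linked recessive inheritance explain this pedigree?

Yes

A consistent assignment under X-linked recessive exists: I-1 X^p Y, I-2 X^p X^p, II-1 X^p Y, II-2 X^P X^p, III-1 X^p X^p, III-2 X^p Y, III-3 X^p Y.
In this assignment every recorded phenotype matches its genotype and every non-founder's genotype is obtainable from its parents' genotypes, so the pedigree is consistent.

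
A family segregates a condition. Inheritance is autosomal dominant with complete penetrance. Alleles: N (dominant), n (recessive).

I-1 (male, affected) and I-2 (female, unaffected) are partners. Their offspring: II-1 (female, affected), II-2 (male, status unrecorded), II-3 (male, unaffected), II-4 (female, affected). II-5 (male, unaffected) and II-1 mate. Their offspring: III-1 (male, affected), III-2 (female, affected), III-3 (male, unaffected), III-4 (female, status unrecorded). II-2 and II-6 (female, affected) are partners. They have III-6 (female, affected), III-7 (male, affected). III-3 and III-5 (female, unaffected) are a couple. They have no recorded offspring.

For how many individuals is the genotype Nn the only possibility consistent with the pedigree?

Obligate heterozygotes: I-1 is affected so carries N and passed n to II-3 (nn), so I-1 is Nn; II-1 is affected so carries N and received n from I-2 (nn), so II-1 is Nn; II-4 is affected so carries N and received n from I-2 (nn), so II-4 is Nn; III-1 is affected so carries N and received n from II-5 (nn), so III-1 is Nn; III-2 is affected so carries N and received n from II-5 (nn), so III-2 is Nn.
Every other individual is either homozygous by phenotype or has at least one consistent homozygous assignment, so the count is 5.

5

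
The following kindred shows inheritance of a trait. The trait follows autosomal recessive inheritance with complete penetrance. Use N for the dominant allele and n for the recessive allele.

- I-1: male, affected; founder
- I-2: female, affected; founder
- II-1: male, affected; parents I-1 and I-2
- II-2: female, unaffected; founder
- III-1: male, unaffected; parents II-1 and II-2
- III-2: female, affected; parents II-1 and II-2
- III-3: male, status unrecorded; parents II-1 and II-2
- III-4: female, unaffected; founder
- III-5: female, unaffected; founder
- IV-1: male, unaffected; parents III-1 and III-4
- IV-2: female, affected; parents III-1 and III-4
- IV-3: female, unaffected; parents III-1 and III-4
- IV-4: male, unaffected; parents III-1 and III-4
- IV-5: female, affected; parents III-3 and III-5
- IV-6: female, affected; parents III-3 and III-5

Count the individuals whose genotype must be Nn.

Obligate heterozygotes: II-2 is unaffected so carries N and passed n to III-2 (nn), so II-2 is Nn; III-1 is unaffected so carries N and received n from II-1 (nn), so III-1 is Nn; III-4 is unaffected so carries N and passed n to IV-2 (nn), so III-4 is Nn; III-5 is unaffected so carries N and passed n to IV-5 (nn), so III-5 is Nn.
Every other individual is either homozygous by phenotype or has at least one consistent homozygous assignment, so the count is 4.

4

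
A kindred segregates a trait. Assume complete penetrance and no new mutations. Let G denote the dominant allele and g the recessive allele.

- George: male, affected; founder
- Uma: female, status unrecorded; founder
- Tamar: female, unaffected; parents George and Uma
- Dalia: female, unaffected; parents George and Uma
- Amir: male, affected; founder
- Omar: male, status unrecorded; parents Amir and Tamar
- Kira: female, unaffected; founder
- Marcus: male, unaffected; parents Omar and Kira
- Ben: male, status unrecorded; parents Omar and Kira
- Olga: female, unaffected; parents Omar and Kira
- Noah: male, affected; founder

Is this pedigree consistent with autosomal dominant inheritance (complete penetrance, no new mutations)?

A consistent assignment under autosomal dominant exists: George Gg, Uma Gg, Tamar gg, Dalia gg, Amir GG, Omar Gg, Kira gg, Marcus gg, Ben Gg, Olga gg, Noah GG.
In this assignment every recorded phenotype matches its genotype and every non-founder's genotype is obtainable from its parents' genotypes, so the pedigree is consistent.

Yes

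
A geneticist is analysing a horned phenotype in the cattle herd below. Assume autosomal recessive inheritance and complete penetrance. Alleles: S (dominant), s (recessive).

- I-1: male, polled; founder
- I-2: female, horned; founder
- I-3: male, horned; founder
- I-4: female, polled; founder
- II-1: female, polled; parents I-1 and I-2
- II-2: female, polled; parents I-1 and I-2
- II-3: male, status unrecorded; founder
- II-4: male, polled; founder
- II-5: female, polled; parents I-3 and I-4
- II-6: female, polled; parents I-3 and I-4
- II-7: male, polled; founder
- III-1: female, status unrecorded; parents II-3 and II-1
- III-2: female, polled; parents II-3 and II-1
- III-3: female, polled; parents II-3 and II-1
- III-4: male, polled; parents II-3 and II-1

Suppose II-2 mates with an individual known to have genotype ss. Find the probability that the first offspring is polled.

II-2 is polled so carries S and received s from I-2 (ss), so II-2 is Ss.
The cross gives 1/2 Ss : 1/2 ss, so P(offspring is polled) = 1/2.

1/2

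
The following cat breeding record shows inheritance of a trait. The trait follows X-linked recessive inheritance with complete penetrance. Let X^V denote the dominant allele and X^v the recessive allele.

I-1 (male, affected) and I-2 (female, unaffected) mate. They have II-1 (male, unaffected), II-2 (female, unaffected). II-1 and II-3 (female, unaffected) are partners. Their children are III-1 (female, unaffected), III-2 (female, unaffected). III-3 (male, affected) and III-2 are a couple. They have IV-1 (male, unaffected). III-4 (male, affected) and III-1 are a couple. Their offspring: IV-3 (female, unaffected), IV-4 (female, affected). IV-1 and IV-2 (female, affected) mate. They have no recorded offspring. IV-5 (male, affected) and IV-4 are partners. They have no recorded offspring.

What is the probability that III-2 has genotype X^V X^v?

1/3

II-1 is unaffected, so II-1 is X^V Y.
II-3 is unaffected so carries V and passed v to III-1 (X^V X^v, whose V came from II-1), so II-3 is X^V X^v.
Their cross gives offspring ratios 1/2 X^V X^V : 1/2 X^V X^v. Conditioning on III-2 being unaffected, P(X^V X^v) = 1/2 / 1 = 1/2 before taking III-2's own offspring into account.
III-3 is affected, so III-3 is X^v Y.
Now use III-2's offspring. Probability of each recorded status — unaffected son IV-1: 1/2 if III-2 is X^V X^v, 1 if X^V X^V.
Bayes: P(X^V X^v) = 1/2·1/2 / (1/2·1/2 + 1/2·1) = 1/3.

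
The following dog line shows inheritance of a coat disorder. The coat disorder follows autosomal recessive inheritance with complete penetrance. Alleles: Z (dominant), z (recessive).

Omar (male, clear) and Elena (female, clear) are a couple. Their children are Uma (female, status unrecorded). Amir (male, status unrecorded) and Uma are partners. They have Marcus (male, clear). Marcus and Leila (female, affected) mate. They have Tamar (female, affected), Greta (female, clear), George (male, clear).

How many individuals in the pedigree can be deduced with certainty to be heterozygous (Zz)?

Obligate heterozygotes: Marcus is clear so carries Z and passed z to Tamar (zz), so Marcus is Zz; Greta is clear so carries Z and received z from Leila (zz), so Greta is Zz; George is clear so carries Z and received z from Leila (zz), so George is Zz.
Every other individual is either homozygous by phenotype or has at least one consistent homozygous assignment, so the count is 3.

3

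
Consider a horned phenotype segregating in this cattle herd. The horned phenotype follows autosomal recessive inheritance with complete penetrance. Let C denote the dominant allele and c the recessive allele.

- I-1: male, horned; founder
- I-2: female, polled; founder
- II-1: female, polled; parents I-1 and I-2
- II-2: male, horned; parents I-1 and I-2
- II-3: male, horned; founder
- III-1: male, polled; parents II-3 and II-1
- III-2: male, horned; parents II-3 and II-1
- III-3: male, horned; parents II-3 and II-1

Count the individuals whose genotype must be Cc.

Obligate heterozygotes: I-2 is polled so carries C and passed c to II-2 (cc), so I-2 is Cc; II-1 is polled so carries C and received c from I-1 (cc), so II-1 is Cc; III-1 is polled so carries C and received c from II-3 (cc), so III-1 is Cc.
Every other individual is either homozygous by phenotype or has at least one consistent homozygous assignment, so the count is 3.

3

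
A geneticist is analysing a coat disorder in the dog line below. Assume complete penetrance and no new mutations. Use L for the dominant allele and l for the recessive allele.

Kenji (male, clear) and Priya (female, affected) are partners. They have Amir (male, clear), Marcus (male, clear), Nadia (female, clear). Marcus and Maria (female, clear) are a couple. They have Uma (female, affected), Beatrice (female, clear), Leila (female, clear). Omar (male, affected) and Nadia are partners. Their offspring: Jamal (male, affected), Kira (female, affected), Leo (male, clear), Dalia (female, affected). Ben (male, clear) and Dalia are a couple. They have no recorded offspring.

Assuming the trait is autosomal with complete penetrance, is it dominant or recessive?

Marcus and Maria are both clear yet have an affected child Uma. Under dominance, an affected child requires at least one affected parent, so the trait cannot be dominant.

recessive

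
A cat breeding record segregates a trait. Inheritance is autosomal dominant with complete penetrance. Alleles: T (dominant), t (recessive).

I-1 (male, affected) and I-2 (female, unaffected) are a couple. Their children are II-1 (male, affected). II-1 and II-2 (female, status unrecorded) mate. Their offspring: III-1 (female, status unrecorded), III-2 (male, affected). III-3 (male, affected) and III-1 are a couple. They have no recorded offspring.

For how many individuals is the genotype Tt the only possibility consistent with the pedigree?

1

Obligate heterozygotes: II-1 is affected so carries T and received t from I-2 (tt), so II-1 is Tt.
Every other individual is either homozygous by phenotype or has at least one consistent homozygous assignment, so the count is 1.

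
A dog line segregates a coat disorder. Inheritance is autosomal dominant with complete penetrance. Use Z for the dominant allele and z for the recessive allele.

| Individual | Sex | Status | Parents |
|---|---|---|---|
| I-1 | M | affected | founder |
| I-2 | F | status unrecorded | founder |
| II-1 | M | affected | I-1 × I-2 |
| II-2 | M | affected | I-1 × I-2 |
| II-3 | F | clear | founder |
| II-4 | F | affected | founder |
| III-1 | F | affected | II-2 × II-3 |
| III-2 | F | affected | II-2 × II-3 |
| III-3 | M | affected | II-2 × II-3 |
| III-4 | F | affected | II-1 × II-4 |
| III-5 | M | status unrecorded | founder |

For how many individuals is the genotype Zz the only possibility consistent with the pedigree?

Obligate heterozygotes: III-1 is affected so carries Z and received z from II-3 (zz), so III-1 is Zz; III-2 is affected so carries Z and received z from II-3 (zz), so III-2 is Zz; III-3 is affected so carries Z and received z from II-3 (zz), so III-3 is Zz.
Every other individual is either homozygous by phenotype or has at least one consistent homozygous assignment, so the count is 3.

3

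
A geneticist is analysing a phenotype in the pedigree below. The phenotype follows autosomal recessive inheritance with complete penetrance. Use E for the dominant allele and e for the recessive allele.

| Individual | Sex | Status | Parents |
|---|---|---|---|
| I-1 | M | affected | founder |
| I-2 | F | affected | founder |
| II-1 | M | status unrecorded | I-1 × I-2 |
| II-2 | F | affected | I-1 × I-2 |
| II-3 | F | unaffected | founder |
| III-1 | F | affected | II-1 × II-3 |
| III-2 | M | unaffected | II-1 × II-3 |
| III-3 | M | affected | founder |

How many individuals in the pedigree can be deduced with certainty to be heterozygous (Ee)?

2

Obligate heterozygotes: II-3 is unaffected so carries E and passed e to III-1 (ee), so II-3 is Ee; III-2 is unaffected so carries E and received e from II-1 (ee), so III-2 is Ee.
Every other individual is either homozygous by phenotype or has at least one consistent homozygous assignment, so the count is 2.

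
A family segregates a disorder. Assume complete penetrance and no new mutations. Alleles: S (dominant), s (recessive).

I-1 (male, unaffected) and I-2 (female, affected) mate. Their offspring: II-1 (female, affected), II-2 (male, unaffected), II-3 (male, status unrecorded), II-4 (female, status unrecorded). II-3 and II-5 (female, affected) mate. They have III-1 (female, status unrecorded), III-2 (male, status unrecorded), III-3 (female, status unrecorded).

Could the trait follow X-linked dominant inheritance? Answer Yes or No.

Yes

A consistent assignment under X-linked dominant exists: I-1 X^s Y, I-2 X^S X^s, II-1 X^S X^s, II-2 X^s Y, II-3 X^S Y, II-4 X^S X^s, II-5 X^S X^S, III-1 X^S X^S, III-2 X^S Y, III-3 X^S X^S.
In this assignment every recorded phenotype matches its genotype and every non-founder's genotype is obtainable from its parents' genotypes, so the pedigree is consistent.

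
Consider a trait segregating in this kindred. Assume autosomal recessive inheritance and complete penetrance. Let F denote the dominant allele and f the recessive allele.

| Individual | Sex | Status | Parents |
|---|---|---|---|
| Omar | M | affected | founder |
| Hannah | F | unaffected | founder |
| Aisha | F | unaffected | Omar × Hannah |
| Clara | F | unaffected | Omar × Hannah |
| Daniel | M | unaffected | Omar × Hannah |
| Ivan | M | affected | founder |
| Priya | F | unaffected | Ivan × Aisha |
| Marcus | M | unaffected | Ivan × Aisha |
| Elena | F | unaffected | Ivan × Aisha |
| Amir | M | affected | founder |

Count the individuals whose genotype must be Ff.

Obligate heterozygotes: Aisha is unaffected so carries F and received f from Omar (ff), so Aisha is Ff; Clara is unaffected so carries F and received f from Omar (ff), so Clara is Ff; Daniel is unaffected so carries F and received f from Omar (ff), so Daniel is Ff; Priya is unaffected so carries F and received f from Ivan (ff), so Priya is Ff; Marcus is unaffected so carries F and received f from Ivan (ff), so Marcus is Ff; Elena is unaffected so carries F and received f from Ivan (ff), so Elena is Ff.
Every other individual is either homozygous by phenotype or has at least one consistent homozygous assignment, so the count is 6.

6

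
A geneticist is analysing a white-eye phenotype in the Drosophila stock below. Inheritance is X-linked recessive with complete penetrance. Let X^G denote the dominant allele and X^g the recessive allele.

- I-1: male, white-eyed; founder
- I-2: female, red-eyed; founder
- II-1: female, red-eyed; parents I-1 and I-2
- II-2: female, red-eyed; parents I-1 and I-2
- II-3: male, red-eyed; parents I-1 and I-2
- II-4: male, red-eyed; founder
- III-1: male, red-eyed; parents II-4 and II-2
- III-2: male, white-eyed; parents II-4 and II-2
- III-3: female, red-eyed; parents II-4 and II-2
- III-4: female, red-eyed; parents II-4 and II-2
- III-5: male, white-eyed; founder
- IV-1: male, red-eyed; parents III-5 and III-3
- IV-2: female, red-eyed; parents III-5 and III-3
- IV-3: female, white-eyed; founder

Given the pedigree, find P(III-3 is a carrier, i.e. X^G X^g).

II-4 is red-eyed, so II-4 is X^G Y.
II-2 is red-eyed so carries G and received g from I-1 (X^g Y), so II-2 is X^G X^g.
Their cross gives offspring ratios 1/2 X^G X^G : 1/2 X^G X^g. Conditioning on III-3 being red-eyed, P(X^G X^g) = 1/2 / 1 = 1/2 before taking III-3's own offspring into account.
III-5 is white-eyed, so III-5 is X^g Y.
Now use III-3's offspring. Probability of each recorded status — red-eyed son IV-1: 1/2 if III-3 is X^G X^g, 1 if X^G X^G; red-eyed daughter IV-2: 1/2 if III-3 is X^G X^g, 1 if X^G X^G.
Bayes: P(X^G X^g) = 1/2·1/4 / (1/2·1/4 + 1/2·1) = 1/5.

1/5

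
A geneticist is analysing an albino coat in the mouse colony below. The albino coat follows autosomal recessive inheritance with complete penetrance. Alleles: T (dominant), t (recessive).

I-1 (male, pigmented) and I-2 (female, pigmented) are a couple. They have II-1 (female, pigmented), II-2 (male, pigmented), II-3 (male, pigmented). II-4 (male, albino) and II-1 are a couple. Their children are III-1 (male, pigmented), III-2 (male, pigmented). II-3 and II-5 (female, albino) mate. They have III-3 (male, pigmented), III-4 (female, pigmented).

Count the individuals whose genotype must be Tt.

Obligate heterozygotes: III-1 is pigmented so carries T and received t from II-4 (tt), so III-1 is Tt; III-2 is pigmented so carries T and received t from II-4 (tt), so III-2 is Tt; III-3 is pigmented so carries T and received t from II-5 (tt), so III-3 is Tt; III-4 is pigmented so carries T and received t from II-5 (tt), so III-4 is Tt.
Every other individual is either homozygous by phenotype or has at least one consistent homozygous assignment, so the count is 4.

4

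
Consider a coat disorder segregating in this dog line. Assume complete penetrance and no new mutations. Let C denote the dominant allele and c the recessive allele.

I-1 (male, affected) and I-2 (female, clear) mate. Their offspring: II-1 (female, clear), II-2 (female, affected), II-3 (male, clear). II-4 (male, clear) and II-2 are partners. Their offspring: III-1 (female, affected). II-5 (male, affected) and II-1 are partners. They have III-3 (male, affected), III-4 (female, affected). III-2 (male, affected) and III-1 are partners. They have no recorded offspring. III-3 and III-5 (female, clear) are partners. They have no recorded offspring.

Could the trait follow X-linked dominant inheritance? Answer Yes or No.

No

Under X-linked dominant, II-1 (clear, female) cannot arise from I-1 (affected) × I-2 (clear).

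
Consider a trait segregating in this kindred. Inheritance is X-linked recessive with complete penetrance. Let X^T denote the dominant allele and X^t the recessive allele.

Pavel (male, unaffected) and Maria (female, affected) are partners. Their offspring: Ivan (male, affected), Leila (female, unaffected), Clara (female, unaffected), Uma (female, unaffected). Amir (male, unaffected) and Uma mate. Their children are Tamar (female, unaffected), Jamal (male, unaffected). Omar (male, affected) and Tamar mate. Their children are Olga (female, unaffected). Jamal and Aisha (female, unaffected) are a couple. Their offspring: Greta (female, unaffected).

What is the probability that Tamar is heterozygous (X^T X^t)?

1/3

Amir is unaffected, so Amir is X^T Y.
Uma is unaffected so carries T and received t from Maria (X^t X^t), so Uma is X^T X^t.
Their cross gives offspring ratios 1/2 X^T X^T : 1/2 X^T X^t. Conditioning on Tamar being unaffected, P(X^T X^t) = 1/2 / 1 = 1/2 before taking Tamar's own offspring into account.
Omar is affected, so Omar is X^t Y.
Now use Tamar's offspring. Probability of each recorded status — unaffected daughter Olga: 1/2 if Tamar is X^T X^t, 1 if X^T X^T.
Bayes: P(X^T X^t) = 1/2·1/2 / (1/2·1/2 + 1/2·1) = 1/3.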